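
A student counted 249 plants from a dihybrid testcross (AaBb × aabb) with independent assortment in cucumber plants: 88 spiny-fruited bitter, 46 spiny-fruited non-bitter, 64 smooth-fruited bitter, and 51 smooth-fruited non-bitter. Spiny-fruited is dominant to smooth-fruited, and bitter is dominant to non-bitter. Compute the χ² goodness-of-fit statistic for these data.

16.976

A dihybrid testcross with independent assortment gives a 1:1:1:1 ratio.
Under the 1:1:1:1 hypothesis (Σ ratio = 4, N = 249):
  spiny-fruited bitter: 249 × 1/4 = 62.25
  spiny-fruited non-bitter: 249 × 1/4 = 62.25
  smooth-fruited bitter: 249 × 1/4 = 62.25
  smooth-fruited non-bitter: 249 × 1/4 = 62.25
χ² = Σ (O − E)² / E
  spiny-fruited bitter: (88 − 62.25)² / 62.25 = 10.6516
  spiny-fruited non-bitter: (46 − 62.25)² / 62.25 = 4.2420
  smooth-fruited bitter: (64 − 62.25)² / 62.25 = 0.0492
  smooth-fruited non-bitter: (51 − 62.25)² / 62.25 = 2.0331
χ² = 10.6516 + 4.2420 + 0.0492 + 2.0331 = 16.9759 ≈ 16.976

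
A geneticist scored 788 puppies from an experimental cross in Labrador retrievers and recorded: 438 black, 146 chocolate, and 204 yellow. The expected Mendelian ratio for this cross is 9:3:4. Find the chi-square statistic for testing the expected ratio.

0.332

Total ratio parts = 16. Expected numbers out of 788:
  black: 788 × 9/16 = 443.25
  chocolate: 788 × 3/16 = 147.75
  yellow: 788 × 4/16 = 197
χ² = Σ (O − E)² / E
  black: (438 − 443.25)² / 443.25 = 0.0622
  chocolate: (146 − 147.75)² / 147.75 = 0.0207
  yellow: (204 − 197)² / 197 = 0.2487
χ² = 0.0622 + 0.0207 + 0.2487 = 0.3316 ≈ 0.332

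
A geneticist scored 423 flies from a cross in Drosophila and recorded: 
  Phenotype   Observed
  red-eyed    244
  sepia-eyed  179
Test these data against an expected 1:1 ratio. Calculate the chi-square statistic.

The 1:1 ratio has 2 parts, so with N = 423 the expected counts are:
  red-eyed: 423 × 1/2 = 211.5
  sepia-eyed: 423 × 1/2 = 211.5
χ² = Σ (O − E)² / E
  red-eyed: (244 − 211.5)² / 211.5 = 4.9941
  sepia-eyed: (179 − 211.5)² / 211.5 = 4.9941
χ² = 4.9941 + 4.9941 = 9.9882 ≈ 9.988

9.988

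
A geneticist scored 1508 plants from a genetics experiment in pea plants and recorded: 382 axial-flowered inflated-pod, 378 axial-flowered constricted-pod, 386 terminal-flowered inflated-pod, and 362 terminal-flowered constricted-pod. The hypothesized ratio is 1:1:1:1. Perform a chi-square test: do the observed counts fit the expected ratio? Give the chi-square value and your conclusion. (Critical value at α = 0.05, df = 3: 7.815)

Expected counts for N = 1508 under a 1:1:1:1 ratio (total parts = 4):
  axial-flowered inflated-pod: 1508 × 1/4 = 377
  axial-flowered constricted-pod: 1508 × 1/4 = 377
  terminal-flowered inflated-pod: 1508 × 1/4 = 377
  terminal-flowered constricted-pod: 1508 × 1/4 = 377
χ² = Σ (O − E)² / E
  axial-flowered inflated-pod: (382 − 377)² / 377 = 0.0663
  axial-flowered constricted-pod: (378 − 377)² / 377 = 0.0027
  terminal-flowered inflated-pod: (386 − 377)² / 377 = 0.2149
  terminal-flowered constricted-pod: (362 − 377)² / 377 = 0.5968
χ² = 0.0663 + 0.0027 + 0.2149 + 0.5968 = 0.8807 ≈ 0.881
Degrees of freedom = 4 − 1 = 3; critical value at α = 0.05 is 7.815.
Since 0.881 < 7.815, we fail to reject the null hypothesis — the data are consistent with the 1:1:1:1 ratio.

0.881; consistent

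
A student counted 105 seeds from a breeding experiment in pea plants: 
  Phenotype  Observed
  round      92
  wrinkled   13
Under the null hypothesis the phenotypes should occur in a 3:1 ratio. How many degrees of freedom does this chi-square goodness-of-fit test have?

A goodness-of-fit test with 2 phenotype classes has df = 2 − 1 = 1.

1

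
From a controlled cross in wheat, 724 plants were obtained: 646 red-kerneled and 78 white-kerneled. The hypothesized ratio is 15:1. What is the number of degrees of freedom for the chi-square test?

A goodness-of-fit test with 2 phenotype classes has df = 2 − 1 = 1.

1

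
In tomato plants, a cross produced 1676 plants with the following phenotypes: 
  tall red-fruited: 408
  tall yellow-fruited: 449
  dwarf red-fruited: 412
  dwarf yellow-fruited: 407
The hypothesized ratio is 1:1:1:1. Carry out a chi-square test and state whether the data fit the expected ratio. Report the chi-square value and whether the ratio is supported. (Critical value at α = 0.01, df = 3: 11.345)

Total ratio parts = 4. Expected numbers out of 1676:
  tall red-fruited: 1676 × 1/4 = 419
  tall yellow-fruited: 1676 × 1/4 = 419
  dwarf red-fruited: 1676 × 1/4 = 419
  dwarf yellow-fruited: 1676 × 1/4 = 419
χ² = Σ (O − E)² / E
  tall red-fruited: (408 − 419)² / 419 = 0.2888
  tall yellow-fruited: (449 − 419)² / 419 = 2.1480
  dwarf red-fruited: (412 − 419)² / 419 = 0.1169
  dwarf yellow-fruited: (407 − 419)² / 419 = 0.3437
χ² = 0.2888 + 2.1480 + 0.1169 + 0.3437 = 2.8974 ≈ 2.897
Degrees of freedom = 4 − 1 = 3; critical value at α = 0.01 is 11.345.
Since 2.897 < 11.345, we fail to reject the null hypothesis — the data are consistent with the 1:1:1:1 ratio.

2.897; consistent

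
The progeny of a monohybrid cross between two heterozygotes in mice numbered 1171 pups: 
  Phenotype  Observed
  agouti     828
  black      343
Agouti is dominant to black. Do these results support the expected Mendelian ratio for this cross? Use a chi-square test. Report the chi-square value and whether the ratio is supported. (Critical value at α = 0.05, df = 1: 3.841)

11.500; not consistent

For a monohybrid cross between heterozygotes with complete dominance, the expected phenotypic ratio is 3:1.
The 3:1 ratio has 4 parts, so with N = 1171 the expected counts are:
  agouti: 1171 × 3/4 = 878.25
  black: 1171 × 1/4 = 292.75
χ² = Σ (O − E)² / E
  agouti: (828 − 878.25)² / 878.25 = 2.8751
  black: (343 − 292.75)² / 292.75 = 8.6253
χ² = 2.8751 + 8.6253 = 11.5004 ≈ 11.500
Degrees of freedom = 2 − 1 = 1; critical value at α = 0.05 is 3.841.
Since 11.500 > 3.841, we reject the null hypothesis — the data do not fit the 3:1 ratio.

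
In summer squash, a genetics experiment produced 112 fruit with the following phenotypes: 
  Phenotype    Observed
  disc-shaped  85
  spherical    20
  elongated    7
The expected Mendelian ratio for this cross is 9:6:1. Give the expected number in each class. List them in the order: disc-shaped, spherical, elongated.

63, 42, 7

Total ratio parts = 16. Expected numbers out of 112:
  disc-shaped: 112 × 9/16 = 63
  spherical: 112 × 6/16 = 42
  elongated: 112 × 1/16 = 7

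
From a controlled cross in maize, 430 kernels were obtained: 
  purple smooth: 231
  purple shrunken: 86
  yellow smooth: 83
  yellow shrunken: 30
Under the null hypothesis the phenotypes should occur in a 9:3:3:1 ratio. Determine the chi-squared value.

1.281

Expected counts for N = 430 under a 9:3:3:1 ratio (total parts = 16):
  purple smooth: 430 × 9/16 = 241.875
  purple shrunken: 430 × 3/16 = 80.625
  yellow smooth: 430 × 3/16 = 80.625
  yellow shrunken: 430 × 1/16 = 26.875
χ² = Σ (O − E)² / E
  purple smooth: (231 − 241.875)² / 241.875 = 0.4890
  purple shrunken: (86 − 80.625)² / 80.625 = 0.3583
  yellow smooth: (83 − 80.625)² / 80.625 = 0.0700
  yellow shrunken: (30 − 26.875)² / 26.875 = 0.3634
χ² = 0.4890 + 0.3583 + 0.0700 + 0.3634 = 1.2807 ≈ 1.281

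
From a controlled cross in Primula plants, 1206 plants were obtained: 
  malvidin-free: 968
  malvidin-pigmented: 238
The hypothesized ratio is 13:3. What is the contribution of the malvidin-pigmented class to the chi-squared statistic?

Total ratio parts = 16. Expected numbers out of 1206:
  malvidin-free: 1206 × 13/16 = 979.875
  malvidin-pigmented: 1206 × 3/16 = 226.125
Contribution of malvidin-pigmented: (238 − 226.125)² / 226.125 = 0.6236

0.624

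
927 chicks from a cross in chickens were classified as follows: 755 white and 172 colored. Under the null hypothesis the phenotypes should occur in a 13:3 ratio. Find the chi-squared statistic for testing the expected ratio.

0.023

Under the 13:3 hypothesis (Σ ratio = 16, N = 927):
  white: 927 × 13/16 = 753.1875
  colored: 927 × 3/16 = 173.8125
χ² = Σ (O − E)² / E
  white: (755 − 753.1875)² / 753.1875 = 0.0044
  colored: (172 − 173.8125)² / 173.8125 = 0.0189
χ² = 0.0044 + 0.0189 = 0.0233 ≈ 0.023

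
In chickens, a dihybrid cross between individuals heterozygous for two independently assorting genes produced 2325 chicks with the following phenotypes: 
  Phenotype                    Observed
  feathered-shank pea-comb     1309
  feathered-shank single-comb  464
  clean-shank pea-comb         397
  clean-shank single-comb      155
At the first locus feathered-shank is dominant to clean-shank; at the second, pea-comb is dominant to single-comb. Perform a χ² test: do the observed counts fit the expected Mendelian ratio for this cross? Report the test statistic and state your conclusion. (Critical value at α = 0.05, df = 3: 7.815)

5.931; consistent

A dihybrid F₂ with independent assortment and complete dominance at both loci gives a 9:3:3:1 phenotypic ratio.
Expected counts for N = 2325 under a 9:3:3:1 ratio (total parts = 16):
  feathered-shank pea-comb: 2325 × 9/16 = 1307.8125
  feathered-shank single-comb: 2325 × 3/16 = 435.9375
  clean-shank pea-comb: 2325 × 3/16 = 435.9375
  clean-shank single-comb: 2325 × 1/16 = 145.3125
χ² = Σ (O − E)² / E
  feathered-shank pea-comb: (1309 − 1307.8125)² / 1307.8125 = 0.0011
  feathered-shank single-comb: (464 − 435.9375)² / 435.9375 = 1.8065
  clean-shank pea-comb: (397 − 435.9375)² / 435.9375 = 3.4779
  clean-shank single-comb: (155 − 145.3125)² / 145.3125 = 0.6458
χ² = 0.0011 + 1.8065 + 3.4779 + 0.6458 = 5.9313 ≈ 5.931
Degrees of freedom = 4 − 1 = 3; critical value at α = 0.05 is 7.815.
Since 5.931 < 7.815, we fail to reject the null hypothesis — the data are consistent with the 9:3:3:1 ratio.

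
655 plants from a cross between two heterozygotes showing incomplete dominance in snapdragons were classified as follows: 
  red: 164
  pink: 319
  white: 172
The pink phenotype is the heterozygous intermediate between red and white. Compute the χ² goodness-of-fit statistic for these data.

0.637

With incomplete dominance, a heterozygote × heterozygote cross gives a 1:2:1 phenotypic ratio.
The 1:2:1 ratio has 4 parts, so with N = 655 the expected counts are:
  red: 655 × 1/4 = 163.75
  pink: 655 × 2/4 = 327.5
  white: 655 × 1/4 = 163.75
χ² = Σ (O − E)² / E
  red: (164 − 163.75)² / 163.75 = 0.0004
  pink: (319 − 327.5)² / 327.5 = 0.2206
  white: (172 − 163.75)² / 163.75 = 0.4156
χ² = 0.0004 + 0.2206 + 0.4156 = 0.6366 ≈ 0.637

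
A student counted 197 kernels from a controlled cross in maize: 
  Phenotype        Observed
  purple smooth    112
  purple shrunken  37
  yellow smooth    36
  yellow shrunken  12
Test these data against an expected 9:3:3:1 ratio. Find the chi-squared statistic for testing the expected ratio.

0.045

The 9:3:3:1 ratio has 16 parts, so with N = 197 the expected counts are:
  purple smooth: 197 × 9/16 = 110.8125
  purple shrunken: 197 × 3/16 = 36.9375
  yellow smooth: 197 × 3/16 = 36.9375
  yellow shrunken: 197 × 1/16 = 12.3125
χ² = Σ (O − E)² / E
  purple smooth: (112 − 110.8125)² / 110.8125 = 0.0127
  purple shrunken: (37 − 36.9375)² / 36.9375 = 0.0001
  yellow smooth: (36 − 36.9375)² / 36.9375 = 0.0238
  yellow shrunken: (12 − 12.3125)² / 12.3125 = 0.0079
χ² = 0.0127 + 0.0001 + 0.0238 + 0.0079 = 0.0445 ≈ 0.045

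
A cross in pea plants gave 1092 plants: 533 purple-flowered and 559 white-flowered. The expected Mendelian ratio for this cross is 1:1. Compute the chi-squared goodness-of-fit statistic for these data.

0.619

Under the 1:1 hypothesis (Σ ratio = 2, N = 1092):
  purple-flowered: 1092 × 1/2 = 546
  white-flowered: 1092 × 1/2 = 546
χ² = Σ (O − E)² / E
  purple-flowered: (533 − 546)² / 546 = 0.3095
  white-flowered: (559 − 546)² / 546 = 0.3095
χ² = 0.3095 + 0.3095 = 0.619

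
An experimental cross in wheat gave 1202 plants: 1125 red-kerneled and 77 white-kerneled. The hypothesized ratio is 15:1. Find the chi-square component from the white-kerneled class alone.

0.047

Total ratio parts = 16. Expected numbers out of 1202:
  red-kerneled: 1202 × 15/16 = 1126.875
  white-kerneled: 1202 × 1/16 = 75.125
Contribution of white-kerneled: (77 − 75.125)² / 75.125 = 0.0468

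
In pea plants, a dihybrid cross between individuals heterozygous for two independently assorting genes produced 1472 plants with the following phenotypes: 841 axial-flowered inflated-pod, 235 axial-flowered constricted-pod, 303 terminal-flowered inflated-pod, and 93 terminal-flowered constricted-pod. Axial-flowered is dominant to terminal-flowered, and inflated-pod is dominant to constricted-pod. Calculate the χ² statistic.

A dihybrid F₂ with independent assortment and complete dominance at both loci gives a 9:3:3:1 phenotypic ratio.
The 9:3:3:1 ratio has 16 parts, so with N = 1472 the expected counts are:
  axial-flowered inflated-pod: 1472 × 9/16 = 828
  axial-flowered constricted-pod: 1472 × 3/16 = 276
  terminal-flowered inflated-pod: 1472 × 3/16 = 276
  terminal-flowered constricted-pod: 1472 × 1/16 = 92
χ² = Σ (O − E)² / E
  axial-flowered inflated-pod: (841 − 828)² / 828 = 0.2041
  axial-flowered constricted-pod: (235 − 276)² / 276 = 6.0906
  terminal-flowered inflated-pod: (303 − 276)² / 276 = 2.6413
  terminal-flowered constricted-pod: (93 − 92)² / 92 = 0.0109
χ² = 0.2041 + 6.0906 + 2.6413 + 0.0109 = 8.9469 ≈ 8.947

8.947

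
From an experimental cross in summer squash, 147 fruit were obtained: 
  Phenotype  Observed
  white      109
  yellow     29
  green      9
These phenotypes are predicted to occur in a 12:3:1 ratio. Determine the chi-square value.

Total ratio parts = 16. Expected numbers out of 147:
  white: 147 × 12/16 = 110.25
  yellow: 147 × 3/16 = 27.5625
  green: 147 × 1/16 = 9.1875
χ² = Σ (O − E)² / E
  white: (109 − 110.25)² / 110.25 = 0.0142
  yellow: (29 − 27.5625)² / 27.5625 = 0.0750
  green: (9 − 9.1875)² / 9.1875 = 0.0038
χ² = 0.0142 + 0.0750 + 0.0038 = 0.093

0.093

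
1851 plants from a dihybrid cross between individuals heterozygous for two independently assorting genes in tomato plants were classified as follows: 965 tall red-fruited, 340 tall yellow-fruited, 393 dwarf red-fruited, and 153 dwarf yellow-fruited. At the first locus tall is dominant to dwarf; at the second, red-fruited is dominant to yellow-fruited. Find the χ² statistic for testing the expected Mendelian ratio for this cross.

A dihybrid F₂ with independent assortment and complete dominance at both loci gives a 9:3:3:1 phenotypic ratio.
Total ratio parts = 16. Expected numbers out of 1851:
  tall red-fruited: 1851 × 9/16 = 1041.1875
  tall yellow-fruited: 1851 × 3/16 = 347.0625
  dwarf red-fruited: 1851 × 3/16 = 347.0625
  dwarf yellow-fruited: 1851 × 1/16 = 115.6875
χ² = Σ (O − E)² / E
  tall red-fruited: (965 − 1041.1875)² / 1041.1875 = 5.5749
  tall yellow-fruited: (340 − 347.0625)² / 347.0625 = 0.1437
  dwarf red-fruited: (393 − 347.0625)² / 347.0625 = 6.0803
  dwarf yellow-fruited: (153 − 115.6875)² / 115.6875 = 12.0343
χ² = 5.5749 + 0.1437 + 6.0803 + 12.0343 = 23.8332 ≈ 23.833

23.833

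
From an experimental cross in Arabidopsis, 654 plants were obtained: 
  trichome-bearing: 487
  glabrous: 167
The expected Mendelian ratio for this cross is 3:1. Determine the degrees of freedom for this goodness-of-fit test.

A goodness-of-fit test with 2 phenotype classes has df = 2 − 1 = 1.

1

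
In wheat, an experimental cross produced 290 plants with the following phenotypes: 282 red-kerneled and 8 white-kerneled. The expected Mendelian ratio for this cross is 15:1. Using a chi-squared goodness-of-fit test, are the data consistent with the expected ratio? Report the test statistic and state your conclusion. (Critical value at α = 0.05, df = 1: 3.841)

6.033; not consistent

The 15:1 ratio has 16 parts, so with N = 290 the expected counts are:
  red-kerneled: 290 × 15/16 = 271.875
  white-kerneled: 290 × 1/16 = 18.125
χ² = Σ (O − E)² / E
  red-kerneled: (282 − 271.875)² / 271.875 = 0.3771
  white-kerneled: (8 − 18.125)² / 18.125 = 5.6560
χ² = 0.3771 + 5.6560 = 6.0331 ≈ 6.033
Degrees of freedom = 2 − 1 = 1; critical value at α = 0.05 is 3.841.
Since 6.033 > 3.841, we reject the null hypothesis — the data do not fit the 15:1 ratio.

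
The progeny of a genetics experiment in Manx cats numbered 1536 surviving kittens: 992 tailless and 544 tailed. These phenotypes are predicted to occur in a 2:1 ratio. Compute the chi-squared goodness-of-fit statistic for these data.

Expected counts for N = 1536 under a 2:1 ratio (total parts = 3):
  tailless: 1536 × 2/3 = 1024
  tailed: 1536 × 1/3 = 512
χ² = Σ (O − E)² / E
  tailless: (992 − 1024)² / 1024 = 1.0000
  tailed: (544 − 512)² / 512 = 2.0000
χ² = 1.0000 + 2.0000 = 3.000

3.000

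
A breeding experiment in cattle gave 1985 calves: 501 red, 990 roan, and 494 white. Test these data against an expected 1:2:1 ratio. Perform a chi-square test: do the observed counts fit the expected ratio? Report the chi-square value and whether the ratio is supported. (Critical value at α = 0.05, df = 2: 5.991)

0.062; consistent

Total ratio parts = 4. Expected numbers out of 1985:
  red: 1985 × 1/4 = 496.25
  roan: 1985 × 2/4 = 992.5
  white: 1985 × 1/4 = 496.25
χ² = Σ (O − E)² / E
  red: (501 − 496.25)² / 496.25 = 0.0455
  roan: (990 − 992.5)² / 992.5 = 0.0063
  white: (494 − 496.25)² / 496.25 = 0.0102
χ² = 0.0455 + 0.0063 + 0.0102 = 0.062
Degrees of freedom = 3 − 1 = 2; critical value at α = 0.05 is 5.991.
Since 0.062 < 5.991, we fail to reject the null hypothesis — the data are consistent with the 1:2:1 ratio.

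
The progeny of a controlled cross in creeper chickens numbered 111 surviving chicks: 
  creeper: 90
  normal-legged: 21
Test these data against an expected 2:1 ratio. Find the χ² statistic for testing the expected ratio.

Total ratio parts = 3. Expected numbers out of 111:
  creeper: 111 × 2/3 = 74
  normal-legged: 111 × 1/3 = 37
χ² = Σ (O − E)² / E
  creeper: (90 − 74)² / 74 = 3.4595
  normal-legged: (21 − 37)² / 37 = 6.9189
χ² = 3.4595 + 6.9189 = 10.3784 ≈ 10.378

10.378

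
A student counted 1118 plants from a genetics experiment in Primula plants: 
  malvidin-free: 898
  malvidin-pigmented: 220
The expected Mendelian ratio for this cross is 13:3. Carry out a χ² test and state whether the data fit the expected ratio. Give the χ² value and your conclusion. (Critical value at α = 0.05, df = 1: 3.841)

0.632; consistent

Total ratio parts = 16. Expected numbers out of 1118:
  malvidin-free: 1118 × 13/16 = 908.375
  malvidin-pigmented: 1118 × 3/16 = 209.625
χ² = Σ (O − E)² / E
  malvidin-free: (898 − 908.375)² / 908.375 = 0.1185
  malvidin-pigmented: (220 − 209.625)² / 209.625 = 0.5135
χ² = 0.1185 + 0.5135 = 0.632
Degrees of freedom = 2 − 1 = 1; critical value at α = 0.05 is 3.841.
Since 0.632 < 3.841, we fail to reject the null hypothesis — the data are consistent with the 13:3 ratio.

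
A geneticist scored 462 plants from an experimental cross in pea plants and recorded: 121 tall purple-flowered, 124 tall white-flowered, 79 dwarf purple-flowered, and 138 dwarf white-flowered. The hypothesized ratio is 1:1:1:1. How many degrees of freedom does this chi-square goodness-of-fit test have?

3

A goodness-of-fit test with 4 phenotype classes has df = 4 − 1 = 3.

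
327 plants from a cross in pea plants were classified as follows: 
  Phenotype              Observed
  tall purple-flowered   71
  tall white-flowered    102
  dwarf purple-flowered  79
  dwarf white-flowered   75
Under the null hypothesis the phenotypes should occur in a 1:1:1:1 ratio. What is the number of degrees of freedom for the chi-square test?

3

A goodness-of-fit test with 4 phenotype classes has df = 4 − 1 = 3.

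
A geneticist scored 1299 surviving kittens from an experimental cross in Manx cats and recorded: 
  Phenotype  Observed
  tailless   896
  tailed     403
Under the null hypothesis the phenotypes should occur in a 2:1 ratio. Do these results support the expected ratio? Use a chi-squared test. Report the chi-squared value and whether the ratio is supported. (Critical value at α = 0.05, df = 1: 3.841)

3.118; consistent

Expected counts for N = 1299 under a 2:1 ratio (total parts = 3):
  tailless: 1299 × 2/3 = 866
  tailed: 1299 × 1/3 = 433
χ² = Σ (O − E)² / E
  tailless: (896 − 866)² / 866 = 1.0393
  tailed: (403 − 433)² / 433 = 2.0785
χ² = 1.0393 + 2.0785 = 3.1178 ≈ 3.118
Degrees of freedom = 2 − 1 = 1; critical value at α = 0.05 is 3.841.
Since 3.118 < 3.841, we fail to reject the null hypothesis — the data are consistent with the 2:1 ratio.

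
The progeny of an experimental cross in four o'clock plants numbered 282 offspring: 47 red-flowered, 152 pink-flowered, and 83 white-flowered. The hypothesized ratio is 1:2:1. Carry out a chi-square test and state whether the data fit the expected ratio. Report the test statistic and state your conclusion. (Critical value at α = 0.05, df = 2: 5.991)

10.908; not consistent

Expected counts for N = 282 under a 1:2:1 ratio (total parts = 4):
  red-flowered: 282 × 1/4 = 70.5
  pink-flowered: 282 × 2/4 = 141
  white-flowered: 282 × 1/4 = 70.5
χ² = Σ (O − E)² / E
  red-flowered: (47 − 70.5)² / 70.5 = 7.8333
  pink-flowered: (152 − 141)² / 141 = 0.8582
  white-flowered: (83 − 70.5)² / 70.5 = 2.2163
χ² = 7.8333 + 0.8582 + 2.2163 = 10.9078 ≈ 10.908
Degrees of freedom = 3 − 1 = 2; critical value at α = 0.05 is 5.991.
Since 10.908 > 5.991, we reject the null hypothesis — the data do not fit the 1:2:1 ratio.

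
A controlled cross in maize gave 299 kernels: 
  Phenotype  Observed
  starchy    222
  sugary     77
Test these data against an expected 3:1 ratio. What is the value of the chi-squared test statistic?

0.090

The 3:1 ratio has 4 parts, so with N = 299 the expected counts are:
  starchy: 299 × 3/4 = 224.25
  sugary: 299 × 1/4 = 74.75
χ² = Σ (O − E)² / E
  starchy: (222 − 224.25)² / 224.25 = 0.0226
  sugary: (77 − 74.75)² / 74.75 = 0.0677
χ² = 0.0226 + 0.0677 = 0.0903 ≈ 0.090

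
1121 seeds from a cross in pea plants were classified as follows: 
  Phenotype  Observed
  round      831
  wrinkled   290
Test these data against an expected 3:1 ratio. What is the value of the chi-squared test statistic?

0.452

Total ratio parts = 4. Expected numbers out of 1121:
  round: 1121 × 3/4 = 840.75
  wrinkled: 1121 × 1/4 = 280.25
χ² = Σ (O − E)² / E
  round: (831 − 840.75)² / 840.75 = 0.1131
  wrinkled: (290 − 280.25)² / 280.25 = 0.3392
χ² = 0.1131 + 0.3392 = 0.4523 ≈ 0.452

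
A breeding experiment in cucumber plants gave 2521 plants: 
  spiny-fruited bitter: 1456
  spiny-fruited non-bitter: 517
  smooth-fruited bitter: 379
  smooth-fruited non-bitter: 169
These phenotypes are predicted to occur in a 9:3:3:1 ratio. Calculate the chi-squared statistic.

Total ratio parts = 16. Expected numbers out of 2521:
  spiny-fruited bitter: 2521 × 9/16 = 1418.0625
  spiny-fruited non-bitter: 2521 × 3/16 = 472.6875
  smooth-fruited bitter: 2521 × 3/16 = 472.6875
  smooth-fruited non-bitter: 2521 × 1/16 = 157.5625
χ² = Σ (O − E)² / E
  spiny-fruited bitter: (1456 − 1418.0625)² / 1418.0625 = 1.0149
  spiny-fruited non-bitter: (517 − 472.6875)² / 472.6875 = 4.1541
  smooth-fruited bitter: (379 − 472.6875)² / 472.6875 = 18.5690
  smooth-fruited non-bitter: (169 − 157.5625)² / 157.5625 = 0.8303
χ² = 1.0149 + 4.1541 + 18.5690 + 0.8303 = 24.5683 ≈ 24.568

24.568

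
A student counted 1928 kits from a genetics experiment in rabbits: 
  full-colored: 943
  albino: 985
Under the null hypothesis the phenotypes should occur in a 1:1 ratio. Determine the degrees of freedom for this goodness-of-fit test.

A goodness-of-fit test with 2 phenotype classes has df = 2 − 1 = 1.

1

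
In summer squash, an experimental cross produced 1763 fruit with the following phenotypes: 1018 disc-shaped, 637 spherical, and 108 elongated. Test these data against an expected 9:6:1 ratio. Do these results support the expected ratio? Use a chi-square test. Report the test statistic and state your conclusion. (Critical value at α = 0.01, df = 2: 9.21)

Expected counts for N = 1763 under a 9:6:1 ratio (total parts = 16):
  disc-shaped: 1763 × 9/16 = 991.6875
  spherical: 1763 × 6/16 = 661.125
  elongated: 1763 × 1/16 = 110.1875
χ² = Σ (O − E)² / E
  disc-shaped: (1018 − 991.6875)² / 991.6875 = 0.6982
  spherical: (637 − 661.125)² / 661.125 = 0.8803
  elongated: (108 − 110.1875)² / 110.1875 = 0.0434
χ² = 0.6982 + 0.8803 + 0.0434 = 1.6219 ≈ 1.622
Degrees of freedom = 3 − 1 = 2; critical value at α = 0.01 is 9.21.
Since 1.622 < 9.21, we fail to reject the null hypothesis — the data are consistent with the 9:6:1 ratio.

1.622; consistent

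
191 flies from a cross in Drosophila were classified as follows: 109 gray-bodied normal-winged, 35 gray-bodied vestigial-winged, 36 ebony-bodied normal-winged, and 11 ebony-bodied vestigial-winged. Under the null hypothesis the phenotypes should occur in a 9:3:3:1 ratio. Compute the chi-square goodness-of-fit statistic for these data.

Under the 9:3:3:1 hypothesis (Σ ratio = 16, N = 191):
  gray-bodied normal-winged: 191 × 9/16 = 107.4375
  gray-bodied vestigial-winged: 191 × 3/16 = 35.8125
  ebony-bodied normal-winged: 191 × 3/16 = 35.8125
  ebony-bodied vestigial-winged: 191 × 1/16 = 11.9375
χ² = Σ (O − E)² / E
  gray-bodied normal-winged: (109 − 107.4375)² / 107.4375 = 0.0227
  gray-bodied vestigial-winged: (35 − 35.8125)² / 35.8125 = 0.0184
  ebony-bodied normal-winged: (36 − 35.8125)² / 35.8125 = 0.0010
  ebony-bodied vestigial-winged: (11 − 11.9375)² / 11.9375 = 0.0736
χ² = 0.0227 + 0.0184 + 0.0010 + 0.0736 = 0.1157 ≈ 0.116

0.116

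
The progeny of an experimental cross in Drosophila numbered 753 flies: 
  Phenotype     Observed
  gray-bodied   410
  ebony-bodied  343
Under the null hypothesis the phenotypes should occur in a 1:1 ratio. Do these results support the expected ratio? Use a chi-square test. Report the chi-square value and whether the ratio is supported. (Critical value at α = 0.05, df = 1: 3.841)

5.961; not consistent

Total ratio parts = 2. Expected numbers out of 753:
  gray-bodied: 753 × 1/2 = 376.5
  ebony-bodied: 753 × 1/2 = 376.5
χ² = Σ (O − E)² / E
  gray-bodied: (410 − 376.5)² / 376.5 = 2.9807
  ebony-bodied: (343 − 376.5)² / 376.5 = 2.9807
χ² = 2.9807 + 2.9807 = 5.9614 ≈ 5.961
Degrees of freedom = 2 − 1 = 1; critical value at α = 0.05 is 3.841.
Since 5.961 > 3.841, we reject the null hypothesis — the data do not fit the 1:1 ratio.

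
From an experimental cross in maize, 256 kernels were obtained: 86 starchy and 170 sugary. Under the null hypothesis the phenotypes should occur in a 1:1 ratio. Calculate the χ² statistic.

27.562

The 1:1 ratio has 2 parts, so with N = 256 the expected counts are:
  starchy: 256 × 1/2 = 128
  sugary: 256 × 1/2 = 128
χ² = Σ (O − E)² / E
  starchy: (86 − 128)² / 128 = 13.7812
  sugary: (170 − 128)² / 128 = 13.7812
χ² = 13.7812 + 13.7812 = 27.5624 ≈ 27.562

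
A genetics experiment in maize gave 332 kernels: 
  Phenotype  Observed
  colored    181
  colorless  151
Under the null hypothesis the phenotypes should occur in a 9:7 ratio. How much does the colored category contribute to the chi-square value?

0.177

Total ratio parts = 16. Expected numbers out of 332:
  colored: 332 × 9/16 = 186.75
  colorless: 332 × 7/16 = 145.25
Contribution of colored: (181 − 186.75)² / 186.75 = 0.1770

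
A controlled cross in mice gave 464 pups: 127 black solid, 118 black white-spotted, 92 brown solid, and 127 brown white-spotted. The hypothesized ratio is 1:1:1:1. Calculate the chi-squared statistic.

7.086

Under the 1:1:1:1 hypothesis (Σ ratio = 4, N = 464):
  black solid: 464 × 1/4 = 116
  black white-spotted: 464 × 1/4 = 116
  brown solid: 464 × 1/4 = 116
  brown white-spotted: 464 × 1/4 = 116
χ² = Σ (O − E)² / E
  black solid: (127 − 116)² / 116 = 1.0431
  black white-spotted: (118 − 116)² / 116 = 0.0345
  brown solid: (92 − 116)² / 116 = 4.9655
  brown white-spotted: (127 − 116)² / 116 = 1.0431
χ² = 1.0431 + 0.0345 + 4.9655 + 1.0431 = 7.0862 ≈ 7.086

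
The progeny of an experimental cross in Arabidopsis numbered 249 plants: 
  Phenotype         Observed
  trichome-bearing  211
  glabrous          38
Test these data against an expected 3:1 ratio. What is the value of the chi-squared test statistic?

12.596

Under the 3:1 hypothesis (Σ ratio = 4, N = 249):
  trichome-bearing: 249 × 3/4 = 186.75
  glabrous: 249 × 1/4 = 62.25
χ² = Σ (O − E)² / E
  trichome-bearing: (211 − 186.75)² / 186.75 = 3.1489
  glabrous: (38 − 62.25)² / 62.25 = 9.4468
χ² = 3.1489 + 9.4468 = 12.5957 ≈ 12.596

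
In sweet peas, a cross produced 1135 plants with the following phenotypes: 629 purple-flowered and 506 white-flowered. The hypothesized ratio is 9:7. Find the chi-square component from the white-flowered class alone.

0.179

Expected counts for N = 1135 under a 9:7 ratio (total parts = 16):
  purple-flowered: 1135 × 9/16 = 638.4375
  white-flowered: 1135 × 7/16 = 496.5625
Contribution of white-flowered: (506 − 496.5625)² / 496.5625 = 0.1794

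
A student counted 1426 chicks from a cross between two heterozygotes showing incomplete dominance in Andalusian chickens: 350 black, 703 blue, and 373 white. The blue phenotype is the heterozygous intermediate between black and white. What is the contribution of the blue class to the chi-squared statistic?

With incomplete dominance, a heterozygote × heterozygote cross gives a 1:2:1 phenotypic ratio.
Under the 1:2:1 hypothesis (Σ ratio = 4, N = 1426):
  black: 1426 × 1/4 = 356.5
  blue: 1426 × 2/4 = 713
  white: 1426 × 1/4 = 356.5
Contribution of blue: (703 − 713)² / 713 = 0.1403

0.140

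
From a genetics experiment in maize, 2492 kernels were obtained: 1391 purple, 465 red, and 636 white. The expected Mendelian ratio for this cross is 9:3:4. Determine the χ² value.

0.365

The 9:3:4 ratio has 16 parts, so with N = 2492 the expected counts are:
  purple: 2492 × 9/16 = 1401.75
  red: 2492 × 3/16 = 467.25
  white: 2492 × 4/16 = 623
χ² = Σ (O − E)² / E
  purple: (1391 − 1401.75)² / 1401.75 = 0.0824
  red: (465 − 467.25)² / 467.25 = 0.0108
  white: (636 − 623)² / 623 = 0.2713
χ² = 0.0824 + 0.0108 + 0.2713 = 0.3645 ≈ 0.365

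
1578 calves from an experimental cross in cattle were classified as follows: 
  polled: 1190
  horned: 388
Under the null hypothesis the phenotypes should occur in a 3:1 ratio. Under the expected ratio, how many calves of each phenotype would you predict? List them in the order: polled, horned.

Total ratio parts = 4. Expected numbers out of 1578:
  polled: 1578 × 3/4 = 1183.5
  horned: 1578 × 1/4 = 394.5

1183.5, 394.5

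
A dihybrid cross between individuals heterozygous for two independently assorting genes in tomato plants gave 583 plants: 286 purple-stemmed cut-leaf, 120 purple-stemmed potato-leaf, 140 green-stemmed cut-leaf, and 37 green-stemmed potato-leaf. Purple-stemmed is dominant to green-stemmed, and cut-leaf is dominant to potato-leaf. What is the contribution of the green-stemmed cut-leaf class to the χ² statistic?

8.615

A dihybrid F₂ with independent assortment and complete dominance at both loci gives a 9:3:3:1 phenotypic ratio.
Total ratio parts = 16. Expected numbers out of 583:
  purple-stemmed cut-leaf: 583 × 9/16 = 327.9375
  purple-stemmed potato-leaf: 583 × 3/16 = 109.3125
  green-stemmed cut-leaf: 583 × 3/16 = 109.3125
  green-stemmed potato-leaf: 583 × 1/16 = 36.4375
Contribution of green-stemmed cut-leaf: (140 − 109.3125)² / 109.3125 = 8.6150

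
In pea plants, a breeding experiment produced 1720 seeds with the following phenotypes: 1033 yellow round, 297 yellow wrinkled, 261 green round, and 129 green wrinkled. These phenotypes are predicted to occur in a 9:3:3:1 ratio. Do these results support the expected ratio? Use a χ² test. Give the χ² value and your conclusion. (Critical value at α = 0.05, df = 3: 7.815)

Expected counts for N = 1720 under a 9:3:3:1 ratio (total parts = 16):
  yellow round: 1720 × 9/16 = 967.5
  yellow wrinkled: 1720 × 3/16 = 322.5
  green round: 1720 × 3/16 = 322.5
  green wrinkled: 1720 × 1/16 = 107.5
χ² = Σ (O − E)² / E
  yellow round: (1033 − 967.5)² / 967.5 = 4.4344
  yellow wrinkled: (297 − 322.5)² / 322.5 = 2.0163
  green round: (261 − 322.5)² / 322.5 = 11.7279
  green wrinkled: (129 − 107.5)² / 107.5 = 4.3000
χ² = 4.4344 + 2.0163 + 11.7279 + 4.3000 = 22.4786 ≈ 22.479
Degrees of freedom = 4 − 1 = 3; critical value at α = 0.05 is 7.815.
Since 22.479 > 7.815, we reject the null hypothesis — the data do not fit the 9:3:3:1 ratio.

22.479; not consistent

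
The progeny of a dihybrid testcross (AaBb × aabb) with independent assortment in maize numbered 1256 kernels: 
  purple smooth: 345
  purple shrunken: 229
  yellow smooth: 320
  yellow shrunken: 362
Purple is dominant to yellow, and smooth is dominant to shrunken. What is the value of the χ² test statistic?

33.522

A dihybrid testcross with independent assortment gives a 1:1:1:1 ratio.
Expected counts for N = 1256 under a 1:1:1:1 ratio (total parts = 4):
  purple smooth: 1256 × 1/4 = 314
  purple shrunken: 1256 × 1/4 = 314
  yellow smooth: 1256 × 1/4 = 314
  yellow shrunken: 1256 × 1/4 = 314
χ² = Σ (O − E)² / E
  purple smooth: (345 − 314)² / 314 = 3.0605
  purple shrunken: (229 − 314)² / 314 = 23.0096
  yellow smooth: (320 − 314)² / 314 = 0.1146
  yellow shrunken: (362 − 314)² / 314 = 7.3376
χ² = 3.0605 + 23.0096 + 0.1146 + 7.3376 = 33.5223 ≈ 33.522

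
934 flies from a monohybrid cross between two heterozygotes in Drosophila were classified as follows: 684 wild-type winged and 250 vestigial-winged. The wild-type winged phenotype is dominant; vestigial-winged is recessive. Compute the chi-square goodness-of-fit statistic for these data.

For a monohybrid cross between heterozygotes with complete dominance, the expected phenotypic ratio is 3:1.
Expected counts for N = 934 under a 3:1 ratio (total parts = 4):
  wild-type winged: 934 × 3/4 = 700.5
  vestigial-winged: 934 × 1/4 = 233.5
χ² = Σ (O − E)² / E
  wild-type winged: (684 − 700.5)² / 700.5 = 0.3887
  vestigial-winged: (250 − 233.5)² / 233.5 = 1.1660
χ² = 0.3887 + 1.1660 = 1.5547 ≈ 1.555

1.555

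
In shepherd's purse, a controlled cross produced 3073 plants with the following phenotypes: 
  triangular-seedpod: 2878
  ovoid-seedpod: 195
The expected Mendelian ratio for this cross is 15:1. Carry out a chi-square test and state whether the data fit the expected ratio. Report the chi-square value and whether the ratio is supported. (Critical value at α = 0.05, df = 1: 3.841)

0.048; consistent

Under the 15:1 hypothesis (Σ ratio = 16, N = 3073):
  triangular-seedpod: 3073 × 15/16 = 2880.9375
  ovoid-seedpod: 3073 × 1/16 = 192.0625
χ² = Σ (O − E)² / E
  triangular-seedpod: (2878 − 2880.9375)² / 2880.9375 = 0.0030
  ovoid-seedpod: (195 − 192.0625)² / 192.0625 = 0.0449
χ² = 0.0030 + 0.0449 = 0.0479 ≈ 0.048
Degrees of freedom = 2 − 1 = 1; critical value at α = 0.05 is 3.841.
Since 0.048 < 3.841, we fail to reject the null hypothesis — the data are consistent with the 15:1 ratio.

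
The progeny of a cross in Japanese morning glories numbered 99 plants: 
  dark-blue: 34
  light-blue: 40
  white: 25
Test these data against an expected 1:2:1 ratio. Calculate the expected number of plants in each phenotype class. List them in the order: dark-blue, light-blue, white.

24.75, 49.5, 24.75

Total ratio parts = 4. Expected numbers out of 99:
  dark-blue: 99 × 1/4 = 24.75
  light-blue: 99 × 2/4 = 49.5
  white: 99 × 1/4 = 24.75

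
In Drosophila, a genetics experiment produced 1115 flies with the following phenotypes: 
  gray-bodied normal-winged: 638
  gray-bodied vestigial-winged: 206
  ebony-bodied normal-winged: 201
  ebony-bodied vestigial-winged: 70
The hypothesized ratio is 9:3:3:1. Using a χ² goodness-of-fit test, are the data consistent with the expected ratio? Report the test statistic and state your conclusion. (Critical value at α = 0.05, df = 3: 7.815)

The 9:3:3:1 ratio has 16 parts, so with N = 1115 the expected counts are:
  gray-bodied normal-winged: 1115 × 9/16 = 627.1875
  gray-bodied vestigial-winged: 1115 × 3/16 = 209.0625
  ebony-bodied normal-winged: 1115 × 3/16 = 209.0625
  ebony-bodied vestigial-winged: 1115 × 1/16 = 69.6875
χ² = Σ (O − E)² / E
  gray-bodied normal-winged: (638 − 627.1875)² / 627.1875 = 0.1864
  gray-bodied vestigial-winged: (206 − 209.0625)² / 209.0625 = 0.0449
  ebony-bodied normal-winged: (201 − 209.0625)² / 209.0625 = 0.3109
  ebony-bodied vestigial-winged: (70 − 69.6875)² / 69.6875 = 0.0014
χ² = 0.1864 + 0.0449 + 0.3109 + 0.0014 = 0.5436 ≈ 0.544
Degrees of freedom = 4 − 1 = 3; critical value at α = 0.05 is 7.815.
Since 0.544 < 7.815, we fail to reject the null hypothesis — the data are consistent with the 9:3:3:1 ratio.

0.544; consistent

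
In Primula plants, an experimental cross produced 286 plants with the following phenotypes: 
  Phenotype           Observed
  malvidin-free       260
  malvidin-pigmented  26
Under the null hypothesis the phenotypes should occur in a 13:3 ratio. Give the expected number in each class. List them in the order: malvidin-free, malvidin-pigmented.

232.375, 53.625

The 13:3 ratio has 16 parts, so with N = 286 the expected counts are:
  malvidin-free: 286 × 13/16 = 232.375
  malvidin-pigmented: 286 × 3/16 = 53.625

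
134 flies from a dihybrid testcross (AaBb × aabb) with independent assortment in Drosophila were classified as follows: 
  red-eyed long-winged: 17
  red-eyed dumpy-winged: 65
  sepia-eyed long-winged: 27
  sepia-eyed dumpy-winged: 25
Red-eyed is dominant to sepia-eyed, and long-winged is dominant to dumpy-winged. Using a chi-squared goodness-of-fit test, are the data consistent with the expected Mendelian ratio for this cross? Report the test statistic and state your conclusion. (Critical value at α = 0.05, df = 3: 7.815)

41.164; not consistent

A dihybrid testcross with independent assortment gives a 1:1:1:1 ratio.
Total ratio parts = 4. Expected numbers out of 134:
  red-eyed long-winged: 134 × 1/4 = 33.5
  red-eyed dumpy-winged: 134 × 1/4 = 33.5
  sepia-eyed long-winged: 134 × 1/4 = 33.5
  sepia-eyed dumpy-winged: 134 × 1/4 = 33.5
χ² = Σ (O − E)² / E
  red-eyed long-winged: (17 − 33.5)² / 33.5 = 8.1269
  red-eyed dumpy-winged: (65 − 33.5)² / 33.5 = 29.6194
  sepia-eyed long-winged: (27 − 33.5)² / 33.5 = 1.2612
  sepia-eyed dumpy-winged: (25 − 33.5)² / 33.5 = 2.1567
χ² = 8.1269 + 29.6194 + 1.2612 + 2.1567 = 41.1642 ≈ 41.164
Degrees of freedom = 4 − 1 = 3; critical value at α = 0.05 is 7.815.
Since 41.164 > 7.815, we reject the null hypothesis — the data do not fit the 1:1:1:1 ratio.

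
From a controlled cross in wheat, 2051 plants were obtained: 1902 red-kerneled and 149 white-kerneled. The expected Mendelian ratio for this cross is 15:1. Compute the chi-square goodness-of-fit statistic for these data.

3.604

Total ratio parts = 16. Expected numbers out of 2051:
  red-kerneled: 2051 × 15/16 = 1922.8125
  white-kerneled: 2051 × 1/16 = 128.1875
χ² = Σ (O − E)² / E
  red-kerneled: (1902 − 1922.8125)² / 1922.8125 = 0.2253
  white-kerneled: (149 − 128.1875)² / 128.1875 = 3.3791
χ² = 0.2253 + 3.3791 = 3.6044 ≈ 3.604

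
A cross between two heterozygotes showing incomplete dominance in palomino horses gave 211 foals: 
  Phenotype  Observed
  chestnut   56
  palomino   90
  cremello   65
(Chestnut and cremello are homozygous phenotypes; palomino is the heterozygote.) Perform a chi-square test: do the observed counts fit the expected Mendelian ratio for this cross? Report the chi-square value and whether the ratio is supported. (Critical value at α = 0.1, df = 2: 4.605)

With incomplete dominance, a heterozygote × heterozygote cross gives a 1:2:1 phenotypic ratio.
Expected counts for N = 211 under a 1:2:1 ratio (total parts = 4):
  chestnut: 211 × 1/4 = 52.75
  palomino: 211 × 2/4 = 105.5
  cremello: 211 × 1/4 = 52.75
χ² = Σ (O − E)² / E
  chestnut: (56 − 52.75)² / 52.75 = 0.2002
  palomino: (90 − 105.5)² / 105.5 = 2.2773
  cremello: (65 − 52.75)² / 52.75 = 2.8448
χ² = 0.2002 + 2.2773 + 2.8448 = 5.3223 ≈ 5.322
Degrees of freedom = 3 − 1 = 2; critical value at α = 0.1 is 4.605.
Since 5.322 > 4.605, we reject the null hypothesis — the data do not fit the 1:2:1 ratio.

5.322; not consistent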